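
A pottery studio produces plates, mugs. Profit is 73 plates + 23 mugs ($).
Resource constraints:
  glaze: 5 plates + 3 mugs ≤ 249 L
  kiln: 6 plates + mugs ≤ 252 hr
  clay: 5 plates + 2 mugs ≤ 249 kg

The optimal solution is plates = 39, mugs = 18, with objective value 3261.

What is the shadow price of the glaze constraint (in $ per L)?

At the optimum: glaze uses 249 of 249 (binding); kiln uses 252 of 252 (binding); clay uses 231 of 249 (slack = 18).
Slack constraints have shadow price 0 (complementary slackness).
From A_Bᵀ y = c: 5·y_glaze + 6·y_kiln = 73; 3·y_glaze + 1·y_kiln = 23.
Solving: y_glaze = 5, y_kiln = 8.
Shadow price of glaze = 5.

5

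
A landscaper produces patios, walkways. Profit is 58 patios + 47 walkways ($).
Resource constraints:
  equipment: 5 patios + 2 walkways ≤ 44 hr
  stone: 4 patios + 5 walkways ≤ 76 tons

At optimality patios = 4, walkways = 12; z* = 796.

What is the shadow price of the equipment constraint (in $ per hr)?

6

At the optimum: equipment uses 44 of 44 (binding); stone uses 76 of 76 (binding).
Dual feasibility on the basic columns requires 5·y_equipment + 4·y_stone = 58, 2·y_equipment + 5·y_stone = 47.
→ y_equipment = 6 and y_stone = 7.
Shadow price of equipment = 6.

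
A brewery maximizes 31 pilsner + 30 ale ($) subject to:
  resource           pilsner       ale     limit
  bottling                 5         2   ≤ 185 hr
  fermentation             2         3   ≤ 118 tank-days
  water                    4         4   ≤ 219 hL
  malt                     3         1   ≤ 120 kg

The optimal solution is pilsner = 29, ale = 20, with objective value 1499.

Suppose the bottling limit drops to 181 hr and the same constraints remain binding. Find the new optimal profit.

1487

At the optimum: bottling uses 185 of 185 (binding); fermentation uses 118 of 118 (binding); water uses 196 of 219 (slack = 23); malt uses 107 of 120 (slack = 13).
Since water, malt are not tight, their duals are 0.
Dual feasibility on the basic columns requires 5·y_bottling + 2·y_fermentation = 31, 2·y_bottling + 3·y_fermentation = 30.
This yields shadow prices y_bottling = 3, y_fermentation = 8.
Δz = y_bottling·Δb = 3 × (-4) = -12, so new z* = 1499 − 12 = 1487.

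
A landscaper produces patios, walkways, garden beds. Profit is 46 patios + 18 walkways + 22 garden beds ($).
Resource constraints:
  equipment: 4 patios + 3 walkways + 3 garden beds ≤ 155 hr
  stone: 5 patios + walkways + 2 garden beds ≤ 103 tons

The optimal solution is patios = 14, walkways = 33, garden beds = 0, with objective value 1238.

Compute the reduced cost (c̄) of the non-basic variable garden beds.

Both equipment and stone are binding at x*.
The binding rows give the dual system: 4·y_equipment + 5·y_stone = 46 and 3·y_equipment + 1·y_stone = 18.
→ y_equipment = 4 and y_stone = 6.
Reduced cost of garden beds: c₃ − yᵀa₃ = 22 − (4·3 + 6·2) = 22 − 24 = -2.

-2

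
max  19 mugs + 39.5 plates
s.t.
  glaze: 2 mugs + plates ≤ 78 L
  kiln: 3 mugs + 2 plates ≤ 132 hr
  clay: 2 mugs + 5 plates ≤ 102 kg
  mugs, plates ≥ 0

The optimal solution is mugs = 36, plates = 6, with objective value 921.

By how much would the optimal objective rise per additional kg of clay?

At the optimum: glaze uses 78 of 78 (binding); kiln uses 120 of 132 (slack = 12); clay uses 102 of 102 (binding).
Since kiln is not tight, its dual is 0.
The binding rows give the dual system: 2·y_glaze + 2·y_clay = 19 and 1·y_glaze + 5·y_clay = 39.5.
→ y_glaze = 2 and y_clay = 7.5.
Shadow price of clay = 7.5.

7.5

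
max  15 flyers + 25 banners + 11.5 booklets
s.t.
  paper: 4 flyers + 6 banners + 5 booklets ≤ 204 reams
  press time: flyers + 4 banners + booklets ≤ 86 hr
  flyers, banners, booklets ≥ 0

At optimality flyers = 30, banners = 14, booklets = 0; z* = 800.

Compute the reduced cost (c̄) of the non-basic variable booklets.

-7

At the optimum: paper uses 204 of 204 (binding); press time uses 86 of 86 (binding).
Dual feasibility on the basic columns requires 4·y_paper + 1·y_press time = 15, 6·y_paper + 4·y_press time = 25.
This yields shadow prices y_paper = 3.5, y_press time = 1.
Reduced cost of booklets: c₃ − yᵀa₃ = 11.5 − (3.5·5 + 1·1) = 11.5 − 18.5 = -7.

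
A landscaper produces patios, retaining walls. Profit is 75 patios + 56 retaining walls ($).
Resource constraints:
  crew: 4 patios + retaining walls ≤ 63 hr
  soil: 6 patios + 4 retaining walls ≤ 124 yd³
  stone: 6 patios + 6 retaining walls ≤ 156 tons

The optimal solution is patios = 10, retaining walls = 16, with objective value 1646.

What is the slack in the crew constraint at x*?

crew used = 4·10 + 1·16 = 56; slack = 63 − 56 = 7.

7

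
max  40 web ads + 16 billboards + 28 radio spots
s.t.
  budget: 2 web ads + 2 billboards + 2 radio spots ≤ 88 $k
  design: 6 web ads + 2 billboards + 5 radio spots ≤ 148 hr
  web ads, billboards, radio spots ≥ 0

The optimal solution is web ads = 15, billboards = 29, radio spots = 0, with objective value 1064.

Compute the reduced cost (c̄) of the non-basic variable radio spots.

-6

At the optimum: budget uses 88 of 88 (binding); design uses 148 of 148 (binding).
The binding rows give the dual system: 2·y_budget + 6·y_design = 40 and 2·y_budget + 2·y_design = 16.
Solving: y_budget = 2, y_design = 6.
Reduced cost of radio spots: c₃ − yᵀa₃ = 28 − (2·2 + 6·5) = 28 − 34 = -6.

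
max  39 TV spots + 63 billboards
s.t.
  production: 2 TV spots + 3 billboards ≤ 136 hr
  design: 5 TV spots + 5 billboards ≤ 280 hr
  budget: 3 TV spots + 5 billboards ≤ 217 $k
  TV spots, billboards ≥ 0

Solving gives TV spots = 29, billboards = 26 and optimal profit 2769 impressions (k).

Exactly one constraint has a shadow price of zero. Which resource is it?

design

production: 136/136 (binding)
design: 275/280 (slack 5)
budget: 217/217 (binding)
By complementary slackness, a constraint with positive slack has shadow price 0 → design.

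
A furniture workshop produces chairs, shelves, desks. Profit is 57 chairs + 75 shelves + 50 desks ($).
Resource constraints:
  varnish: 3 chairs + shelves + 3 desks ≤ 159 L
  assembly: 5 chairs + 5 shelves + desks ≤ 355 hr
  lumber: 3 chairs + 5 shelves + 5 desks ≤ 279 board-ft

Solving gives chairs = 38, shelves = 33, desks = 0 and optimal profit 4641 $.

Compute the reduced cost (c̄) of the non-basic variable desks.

At the optimum: varnish uses 147 of 159 (slack = 12); assembly uses 355 of 355 (binding); lumber uses 279 of 279 (binding).
Since varnish is not tight, its dual is 0.
The binding rows give the dual system: 5·y_assembly + 3·y_lumber = 57 and 5·y_assembly + 5·y_lumber = 75.
This yields shadow prices y_assembly = 6, y_lumber = 9.
Reduced cost of desks: c₃ − yᵀa₃ = 50 − (6·1 + 9·5) = 50 − 51 = -1.

-1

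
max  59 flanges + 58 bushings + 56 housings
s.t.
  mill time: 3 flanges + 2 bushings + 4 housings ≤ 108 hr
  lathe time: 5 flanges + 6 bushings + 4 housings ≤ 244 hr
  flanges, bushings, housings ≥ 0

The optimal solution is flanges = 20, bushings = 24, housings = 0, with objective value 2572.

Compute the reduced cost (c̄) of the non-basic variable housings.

-4

At the optimum: mill time uses 108 of 108 (binding); lathe time uses 244 of 244 (binding).
From A_Bᵀ y = c: 3·y_mill time + 5·y_lathe time = 59; 2·y_mill time + 6·y_lathe time = 58.
This yields shadow prices y_mill time = 8, y_lathe time = 7.
Reduced cost of housings: c₃ − yᵀa₃ = 56 − (8·4 + 7·4) = 56 − 60 = -4.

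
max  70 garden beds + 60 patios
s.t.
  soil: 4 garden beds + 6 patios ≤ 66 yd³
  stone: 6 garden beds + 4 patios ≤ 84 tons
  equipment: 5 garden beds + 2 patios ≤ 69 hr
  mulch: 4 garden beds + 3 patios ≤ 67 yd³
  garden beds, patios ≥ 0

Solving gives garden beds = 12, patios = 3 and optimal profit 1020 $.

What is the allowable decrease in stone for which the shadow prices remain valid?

40

Binding constraints: soil, stone. The basis is B = [[4,6],[6,4]] with det -20.
Per unit decrease in stone, x* moves by d = (-0.3, 0.2).
The basis stays optimal until garden beds reaches 0; allowable decrease = 40 tons.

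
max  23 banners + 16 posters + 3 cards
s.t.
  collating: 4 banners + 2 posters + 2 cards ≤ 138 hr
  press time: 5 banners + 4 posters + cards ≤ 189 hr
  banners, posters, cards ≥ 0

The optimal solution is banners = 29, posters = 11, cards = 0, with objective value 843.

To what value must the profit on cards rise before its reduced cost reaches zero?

7

Both collating and press time are binding at x*.
From A_Bᵀ y = c: 4·y_collating + 5·y_press time = 23; 2·y_collating + 4·y_press time = 16.
This yields shadow prices y_collating = 2, y_press time = 3.
cards enters the basis when its profit ≥ yᵀa₃ = 2·2 + 3·1 = 7.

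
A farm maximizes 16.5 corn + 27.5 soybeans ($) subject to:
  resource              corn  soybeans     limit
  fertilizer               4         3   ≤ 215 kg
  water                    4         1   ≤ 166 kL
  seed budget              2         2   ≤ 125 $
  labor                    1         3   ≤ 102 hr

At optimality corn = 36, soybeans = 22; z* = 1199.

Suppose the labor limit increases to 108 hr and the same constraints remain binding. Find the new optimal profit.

1250

At the optimum: fertilizer uses 210 of 215 (slack = 5); water uses 166 of 166 (binding); seed budget uses 116 of 125 (slack = 9); labor uses 102 of 102 (binding).
Slack constraints have shadow price 0 (complementary slackness).
Dual feasibility on the basic columns requires 4·y_water + 1·y_labor = 16.5, 1·y_water + 3·y_labor = 27.5.
Solving: y_water = 2, y_labor = 8.5.
Δz = y_labor·Δb = 8.5 × (6) = 51, so new z* = 1199 + 51 = 1250.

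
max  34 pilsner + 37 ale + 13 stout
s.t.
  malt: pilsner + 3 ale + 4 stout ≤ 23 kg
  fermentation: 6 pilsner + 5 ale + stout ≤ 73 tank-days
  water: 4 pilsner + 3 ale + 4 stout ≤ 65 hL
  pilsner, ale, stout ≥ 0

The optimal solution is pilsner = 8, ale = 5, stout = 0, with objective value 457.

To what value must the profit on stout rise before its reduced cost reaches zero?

Check each constraint at x*: malt 23/23 (tight); fermentation 73/73 (tight); water 47/65 (slack 18).
Slack constraints have shadow price 0 (complementary slackness).
From A_Bᵀ y = c: 1·y_malt + 6·y_fermentation = 34; 3·y_malt + 5·y_fermentation = 37.
This yields shadow prices y_malt = 4, y_fermentation = 5.
stout enters the basis when its profit ≥ yᵀa₃ = 4·4 + 5·1 = 21.

21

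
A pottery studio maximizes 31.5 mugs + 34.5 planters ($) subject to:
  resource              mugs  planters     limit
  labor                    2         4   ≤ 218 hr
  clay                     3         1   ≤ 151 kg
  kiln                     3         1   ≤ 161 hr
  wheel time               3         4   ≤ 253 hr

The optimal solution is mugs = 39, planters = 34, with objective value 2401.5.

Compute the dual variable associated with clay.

At the optimum: labor uses 214 of 218 (slack = 4); clay uses 151 of 151 (binding); kiln uses 151 of 161 (slack = 10); wheel time uses 253 of 253 (binding).
By complementary slackness, y = 0 for the non-binding constraints.
From A_Bᵀ y = c: 3·y_clay + 3·y_wheel time = 31.5; 1·y_clay + 4·y_wheel time = 34.5.
→ y_clay = 2.5 and y_wheel time = 8.
Shadow price of clay = 2.5.

2.5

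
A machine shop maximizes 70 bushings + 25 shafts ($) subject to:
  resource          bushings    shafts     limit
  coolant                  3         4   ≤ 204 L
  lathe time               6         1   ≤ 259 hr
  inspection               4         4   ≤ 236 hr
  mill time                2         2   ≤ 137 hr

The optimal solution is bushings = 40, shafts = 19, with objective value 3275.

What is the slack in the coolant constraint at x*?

8

coolant used = 3·40 + 4·19 = 196; slack = 204 − 196 = 8.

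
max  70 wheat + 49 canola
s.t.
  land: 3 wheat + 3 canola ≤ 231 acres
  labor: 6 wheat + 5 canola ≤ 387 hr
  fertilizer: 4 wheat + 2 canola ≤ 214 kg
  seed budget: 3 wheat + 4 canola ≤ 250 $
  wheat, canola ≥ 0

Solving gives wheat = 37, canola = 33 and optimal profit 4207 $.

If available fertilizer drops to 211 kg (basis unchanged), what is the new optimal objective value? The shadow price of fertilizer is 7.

Δb = -3, so new z* = 4207 + (7)·(-3) = 4207 − 21 = 4186.

4186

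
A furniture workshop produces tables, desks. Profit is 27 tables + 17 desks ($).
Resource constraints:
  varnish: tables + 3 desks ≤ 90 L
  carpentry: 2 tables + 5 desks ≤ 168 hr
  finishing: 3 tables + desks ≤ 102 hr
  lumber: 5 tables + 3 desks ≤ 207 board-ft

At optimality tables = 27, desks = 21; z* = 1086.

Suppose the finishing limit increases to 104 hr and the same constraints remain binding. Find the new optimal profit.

1102

At the optimum: varnish uses 90 of 90 (binding); carpentry uses 159 of 168 (slack = 9); finishing uses 102 of 102 (binding); lumber uses 198 of 207 (slack = 9).
Slack constraints have shadow price 0 (complementary slackness).
Dual feasibility on the basic columns requires 1·y_varnish + 3·y_finishing = 27, 3·y_varnish + 1·y_finishing = 17.
This yields shadow prices y_varnish = 3, y_finishing = 8.
Δz = y_finishing·Δb = 8 × (2) = 16, so new z* = 1086 + 16 = 1102.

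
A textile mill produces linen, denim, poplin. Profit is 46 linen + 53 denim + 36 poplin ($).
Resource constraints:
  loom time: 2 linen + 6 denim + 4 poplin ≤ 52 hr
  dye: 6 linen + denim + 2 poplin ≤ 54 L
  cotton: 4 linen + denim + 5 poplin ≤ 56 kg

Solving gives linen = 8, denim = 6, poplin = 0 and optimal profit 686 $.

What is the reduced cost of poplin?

-6

Check each constraint at x*: loom time 52/52 (tight); dye 54/54 (tight); cotton 38/56 (slack 18).
By complementary slackness, y = 0 for the non-binding constraint.
The binding rows give the dual system: 2·y_loom time + 6·y_dye = 46 and 6·y_loom time + 1·y_dye = 53.
→ y_loom time = 8 and y_dye = 5.
Reduced cost of poplin: c₃ − yᵀa₃ = 36 − (8·4 + 5·2) = 36 − 42 = -6.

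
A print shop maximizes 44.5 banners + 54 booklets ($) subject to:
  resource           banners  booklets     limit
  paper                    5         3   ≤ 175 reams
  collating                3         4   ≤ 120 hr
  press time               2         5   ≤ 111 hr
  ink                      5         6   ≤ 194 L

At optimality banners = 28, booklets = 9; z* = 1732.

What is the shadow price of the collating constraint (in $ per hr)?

Binding: collating and ink. Non-binding: paper (8 unused), press time (10 unused).
Slack constraints have shadow price 0 (complementary slackness).
Dual feasibility on the basic columns requires 3·y_collating + 5·y_ink = 44.5, 4·y_collating + 6·y_ink = 54.
This yields shadow prices y_collating = 1.5, y_ink = 8.
Shadow price of collating = 1.5.

1.5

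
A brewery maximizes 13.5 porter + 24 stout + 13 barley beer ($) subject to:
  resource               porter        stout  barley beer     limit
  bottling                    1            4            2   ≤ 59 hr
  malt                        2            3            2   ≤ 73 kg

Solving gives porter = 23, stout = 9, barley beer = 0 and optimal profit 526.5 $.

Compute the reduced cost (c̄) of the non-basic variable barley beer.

Check each constraint at x*: bottling 59/59 (tight); malt 73/73 (tight).
The binding rows give the dual system: 1·y_bottling + 2·y_malt = 13.5 and 4·y_bottling + 3·y_malt = 24.
Solving: y_bottling = 1.5, y_malt = 6.
Reduced cost of barley beer: c₃ − yᵀa₃ = 13 − (1.5·2 + 6·2) = 13 − 15 = -2.

-2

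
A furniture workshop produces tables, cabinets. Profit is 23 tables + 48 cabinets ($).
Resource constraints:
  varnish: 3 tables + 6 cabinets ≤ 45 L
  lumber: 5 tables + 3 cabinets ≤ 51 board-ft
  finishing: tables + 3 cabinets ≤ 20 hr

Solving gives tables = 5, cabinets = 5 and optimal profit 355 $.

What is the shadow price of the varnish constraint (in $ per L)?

Binding: varnish and finishing. Non-binding: lumber (11 unused).
By complementary slackness, y = 0 for the non-binding constraint.
From A_Bᵀ y = c: 3·y_varnish + 1·y_finishing = 23; 6·y_varnish + 3·y_finishing = 48.
Solving: y_varnish = 7, y_finishing = 2.
Shadow price of varnish = 7.

7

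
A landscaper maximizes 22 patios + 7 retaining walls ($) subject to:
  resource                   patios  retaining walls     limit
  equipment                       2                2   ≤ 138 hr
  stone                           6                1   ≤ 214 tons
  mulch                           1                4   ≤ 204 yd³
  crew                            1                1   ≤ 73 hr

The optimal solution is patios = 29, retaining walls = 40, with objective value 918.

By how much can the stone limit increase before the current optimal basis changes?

Binding constraints: equipment, stone. The basis is B = [[2,2],[6,1]] with det -10.
Per unit increase in stone, x* moves by d = (0.2, -0.2).
The basis stays optimal until retaining walls reaches 0; allowable increase = 200 tons.

200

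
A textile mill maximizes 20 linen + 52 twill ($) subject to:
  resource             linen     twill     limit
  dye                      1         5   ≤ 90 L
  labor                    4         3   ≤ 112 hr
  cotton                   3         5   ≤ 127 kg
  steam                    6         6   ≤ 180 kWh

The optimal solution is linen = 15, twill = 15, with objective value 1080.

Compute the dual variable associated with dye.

Check each constraint at x*: dye 90/90 (tight); labor 105/112 (slack 7); cotton 120/127 (slack 7); steam 180/180 (tight).
Slack constraints have shadow price 0 (complementary slackness).
Dual feasibility on the basic columns requires 1·y_dye + 6·y_steam = 20, 5·y_dye + 6·y_steam = 52.
Solving: y_dye = 8, y_steam = 2.
Shadow price of dye = 8.

8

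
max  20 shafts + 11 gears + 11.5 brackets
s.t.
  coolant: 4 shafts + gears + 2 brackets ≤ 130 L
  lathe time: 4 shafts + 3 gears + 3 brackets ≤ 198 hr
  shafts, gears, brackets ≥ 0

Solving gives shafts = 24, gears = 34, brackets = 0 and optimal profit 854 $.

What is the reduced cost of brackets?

Check each constraint at x*: coolant 130/130 (tight); lathe time 198/198 (tight).
The binding rows give the dual system: 4·y_coolant + 4·y_lathe time = 20 and 1·y_coolant + 3·y_lathe time = 11.
This yields shadow prices y_coolant = 2, y_lathe time = 3.
Reduced cost of brackets: c₃ − yᵀa₃ = 11.5 − (2·2 + 3·3) = 11.5 − 13 = -1.5.

-1.5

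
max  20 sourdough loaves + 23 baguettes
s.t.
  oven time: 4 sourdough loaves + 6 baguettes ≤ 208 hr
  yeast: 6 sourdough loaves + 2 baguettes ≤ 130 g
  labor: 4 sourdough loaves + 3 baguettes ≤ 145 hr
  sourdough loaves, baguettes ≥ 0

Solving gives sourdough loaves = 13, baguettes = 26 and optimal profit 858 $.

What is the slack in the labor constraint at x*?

labor used = 4·13 + 3·26 = 130; slack = 145 − 130 = 15.

15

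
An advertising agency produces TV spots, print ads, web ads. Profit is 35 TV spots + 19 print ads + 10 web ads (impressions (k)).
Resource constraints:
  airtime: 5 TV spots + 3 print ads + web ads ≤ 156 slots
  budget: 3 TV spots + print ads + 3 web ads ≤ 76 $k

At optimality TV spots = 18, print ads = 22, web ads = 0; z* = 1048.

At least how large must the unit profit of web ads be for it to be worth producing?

Check each constraint at x*: airtime 156/156 (tight); budget 76/76 (tight).
The binding rows give the dual system: 5·y_airtime + 3·y_budget = 35 and 3·y_airtime + 1·y_budget = 19.
This yields shadow prices y_airtime = 5.5, y_budget = 2.5.
web ads enters the basis when its profit ≥ yᵀa₃ = 5.5·1 + 2.5·3 = 13.

13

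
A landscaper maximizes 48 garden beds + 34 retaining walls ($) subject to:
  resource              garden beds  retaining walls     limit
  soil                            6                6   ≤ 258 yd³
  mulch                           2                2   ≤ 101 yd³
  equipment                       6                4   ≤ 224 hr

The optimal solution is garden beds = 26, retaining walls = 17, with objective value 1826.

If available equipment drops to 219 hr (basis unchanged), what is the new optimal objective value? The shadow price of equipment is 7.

1791

Δb = -5, so new z* = 1826 + (7)·(-5) = 1826 − 35 = 1791.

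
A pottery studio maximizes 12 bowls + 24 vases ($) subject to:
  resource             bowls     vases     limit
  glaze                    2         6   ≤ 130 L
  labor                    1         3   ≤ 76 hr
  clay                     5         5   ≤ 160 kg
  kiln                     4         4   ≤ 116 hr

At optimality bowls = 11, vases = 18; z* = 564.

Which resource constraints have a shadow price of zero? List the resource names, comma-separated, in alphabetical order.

clay, labor

glaze: 130/130 (binding)
labor: 65/76 (slack 11)
clay: 145/160 (slack 15)
kiln: 116/116 (binding)
By complementary slackness, a constraint with positive slack has shadow price 0 → clay, labor.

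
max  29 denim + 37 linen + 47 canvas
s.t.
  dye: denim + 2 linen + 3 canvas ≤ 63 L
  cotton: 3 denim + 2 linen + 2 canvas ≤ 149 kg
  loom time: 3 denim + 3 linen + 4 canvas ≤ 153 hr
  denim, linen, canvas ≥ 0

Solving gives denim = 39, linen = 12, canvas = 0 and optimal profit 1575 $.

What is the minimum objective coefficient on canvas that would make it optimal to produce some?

52

At the optimum: dye uses 63 of 63 (binding); cotton uses 141 of 149 (slack = 8); loom time uses 153 of 153 (binding).
Slack constraints have shadow price 0 (complementary slackness).
From A_Bᵀ y = c: 1·y_dye + 3·y_loom time = 29; 2·y_dye + 3·y_loom time = 37.
This yields shadow prices y_dye = 8, y_loom time = 7.
canvas enters the basis when its profit ≥ yᵀa₃ = 8·3 + 7·4 = 52.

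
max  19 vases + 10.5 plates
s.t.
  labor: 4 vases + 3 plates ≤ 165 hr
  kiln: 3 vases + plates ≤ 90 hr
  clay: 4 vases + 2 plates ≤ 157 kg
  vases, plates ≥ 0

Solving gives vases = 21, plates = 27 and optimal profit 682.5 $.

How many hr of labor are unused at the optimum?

0

labor used = 4·21 + 3·27 = 165; slack = 165 − 165 = 0.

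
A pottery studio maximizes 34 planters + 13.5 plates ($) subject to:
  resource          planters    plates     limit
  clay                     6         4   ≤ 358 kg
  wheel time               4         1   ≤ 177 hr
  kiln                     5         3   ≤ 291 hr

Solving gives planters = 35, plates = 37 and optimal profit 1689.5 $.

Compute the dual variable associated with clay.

2

Binding: clay and wheel time. Non-binding: kiln (5 unused).
Since kiln is not tight, its dual is 0.
Dual feasibility on the basic columns requires 6·y_clay + 4·y_wheel time = 34, 4·y_clay + 1·y_wheel time = 13.5.
Solving: y_clay = 2, y_wheel time = 5.5.
Shadow price of clay = 2.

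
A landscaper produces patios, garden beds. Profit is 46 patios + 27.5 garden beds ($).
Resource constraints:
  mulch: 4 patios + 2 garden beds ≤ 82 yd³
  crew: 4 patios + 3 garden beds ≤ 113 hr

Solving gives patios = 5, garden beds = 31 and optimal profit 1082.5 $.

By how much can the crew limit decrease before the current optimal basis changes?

31

Binding constraints: mulch, crew. The basis is B = [[4,2],[4,3]] with det 4.
Per unit decrease in crew, x* moves by d = (0.5, -1).
The basis stays optimal until garden beds reaches 0; allowable decrease = 31 hr.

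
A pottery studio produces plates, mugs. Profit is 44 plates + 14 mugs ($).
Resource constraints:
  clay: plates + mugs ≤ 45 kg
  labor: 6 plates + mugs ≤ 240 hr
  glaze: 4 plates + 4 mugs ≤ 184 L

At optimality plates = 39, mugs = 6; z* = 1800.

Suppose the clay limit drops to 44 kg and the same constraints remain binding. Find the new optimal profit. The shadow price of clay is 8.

Δb = -1, so new z* = 1800 + (8)·(-1) = 1800 − 8 = 1792.

1792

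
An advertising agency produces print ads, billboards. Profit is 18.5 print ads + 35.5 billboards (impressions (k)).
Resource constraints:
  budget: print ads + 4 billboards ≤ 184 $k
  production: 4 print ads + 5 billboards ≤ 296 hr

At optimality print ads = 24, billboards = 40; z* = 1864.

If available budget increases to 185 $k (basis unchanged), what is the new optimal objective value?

1868.5

Check each constraint at x*: budget 184/184 (tight); production 296/296 (tight).
The binding rows give the dual system: 1·y_budget + 4·y_production = 18.5 and 4·y_budget + 5·y_production = 35.5.
This yields shadow prices y_budget = 4.5, y_production = 3.5.
Δz = y_budget·Δb = 4.5 × (1) = 4.5, so new z* = 1864 + 4.5 = 1868.5.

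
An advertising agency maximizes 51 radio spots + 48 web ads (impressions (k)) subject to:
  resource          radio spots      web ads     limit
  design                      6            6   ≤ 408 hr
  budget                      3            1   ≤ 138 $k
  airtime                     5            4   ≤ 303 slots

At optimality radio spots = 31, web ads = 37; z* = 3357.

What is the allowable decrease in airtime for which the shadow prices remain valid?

31

Binding constraints: design, airtime. The basis is B = [[6,6],[5,4]] with det -6.
Per unit decrease in airtime, x* moves by d = (-1, 1).
The basis stays optimal until radio spots reaches 0; allowable decrease = 31 slots.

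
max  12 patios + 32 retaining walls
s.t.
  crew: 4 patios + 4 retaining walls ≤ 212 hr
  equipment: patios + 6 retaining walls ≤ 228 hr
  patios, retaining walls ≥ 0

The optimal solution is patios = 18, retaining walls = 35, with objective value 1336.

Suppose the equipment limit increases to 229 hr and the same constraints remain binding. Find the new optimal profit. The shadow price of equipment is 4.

Δb = 1, so new z* = 1336 + (4)·(1) = 1336 + 4 = 1340.

1340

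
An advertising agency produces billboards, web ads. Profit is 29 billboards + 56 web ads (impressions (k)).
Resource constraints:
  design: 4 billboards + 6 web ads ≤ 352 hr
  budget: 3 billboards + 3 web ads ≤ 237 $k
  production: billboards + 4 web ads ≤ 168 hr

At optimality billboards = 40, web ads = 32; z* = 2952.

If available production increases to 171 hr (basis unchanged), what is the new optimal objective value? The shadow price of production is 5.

Δb = 3, so new z* = 2952 + (5)·(3) = 2952 + 15 = 2967.

2967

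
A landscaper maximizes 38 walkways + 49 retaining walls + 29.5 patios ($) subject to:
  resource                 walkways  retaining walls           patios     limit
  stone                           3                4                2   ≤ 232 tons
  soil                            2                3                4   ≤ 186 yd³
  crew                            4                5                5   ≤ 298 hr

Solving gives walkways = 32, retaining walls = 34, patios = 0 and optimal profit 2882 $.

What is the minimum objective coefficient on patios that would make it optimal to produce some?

37

Binding: stone and crew. Non-binding: soil (20 unused).
Slack constraints have shadow price 0 (complementary slackness).
Dual feasibility on the basic columns requires 3·y_stone + 4·y_crew = 38, 4·y_stone + 5·y_crew = 49.
Solving: y_stone = 6, y_crew = 5.
patios enters the basis when its profit ≥ yᵀa₃ = 6·2 + 5·5 = 37.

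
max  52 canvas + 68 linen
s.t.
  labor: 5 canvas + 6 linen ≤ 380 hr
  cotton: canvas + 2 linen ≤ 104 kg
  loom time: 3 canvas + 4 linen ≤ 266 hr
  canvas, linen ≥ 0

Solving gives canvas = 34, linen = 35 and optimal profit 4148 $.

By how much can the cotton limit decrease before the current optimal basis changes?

28

Binding constraints: labor, cotton. The basis is B = [[5,6],[1,2]] with det 4.
Per unit decrease in cotton, x* moves by d = (1.5, -1.25).
The basis stays optimal until linen reaches 0; allowable decrease = 28 kg.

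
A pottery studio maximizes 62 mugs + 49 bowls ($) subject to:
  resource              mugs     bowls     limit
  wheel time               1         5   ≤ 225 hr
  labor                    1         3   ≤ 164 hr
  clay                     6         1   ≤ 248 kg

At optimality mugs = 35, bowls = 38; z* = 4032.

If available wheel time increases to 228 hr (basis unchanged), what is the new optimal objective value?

At the optimum: wheel time uses 225 of 225 (binding); labor uses 149 of 164 (slack = 15); clay uses 248 of 248 (binding).
Since labor is not tight, its dual is 0.
Dual feasibility on the basic columns requires 1·y_wheel time + 6·y_clay = 62, 5·y_wheel time + 1·y_clay = 49.
→ y_wheel time = 8 and y_clay = 9.
Δz = y_wheel time·Δb = 8 × (3) = 24, so new z* = 4032 + 24 = 4056.

4056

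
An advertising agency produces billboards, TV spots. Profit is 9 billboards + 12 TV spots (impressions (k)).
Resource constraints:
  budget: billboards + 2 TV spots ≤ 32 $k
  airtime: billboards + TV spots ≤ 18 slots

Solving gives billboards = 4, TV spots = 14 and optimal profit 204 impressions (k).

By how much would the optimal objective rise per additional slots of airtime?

6

Both budget and airtime are binding at x*.
The binding rows give the dual system: 1·y_budget + 1·y_airtime = 9 and 2·y_budget + 1·y_airtime = 12.
This yields shadow prices y_budget = 3, y_airtime = 6.
Shadow price of airtime = 6.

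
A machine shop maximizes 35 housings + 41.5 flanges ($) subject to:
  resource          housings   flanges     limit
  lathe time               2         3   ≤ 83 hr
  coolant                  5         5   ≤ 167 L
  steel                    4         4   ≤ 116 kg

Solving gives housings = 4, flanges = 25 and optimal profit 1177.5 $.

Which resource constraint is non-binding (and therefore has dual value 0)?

coolant

lathe time: 83/83 (binding)
coolant: 145/167 (slack 22)
steel: 116/116 (binding)
By complementary slackness, a constraint with positive slack has shadow price 0 → coolant.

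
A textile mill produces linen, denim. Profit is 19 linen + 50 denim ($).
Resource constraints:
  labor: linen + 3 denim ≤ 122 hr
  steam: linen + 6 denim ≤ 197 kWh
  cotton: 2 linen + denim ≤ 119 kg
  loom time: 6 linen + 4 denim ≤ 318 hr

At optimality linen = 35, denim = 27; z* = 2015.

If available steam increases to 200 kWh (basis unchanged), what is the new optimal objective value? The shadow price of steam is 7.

Δb = 3, so new z* = 2015 + (7)·(3) = 2015 + 21 = 2036.

2036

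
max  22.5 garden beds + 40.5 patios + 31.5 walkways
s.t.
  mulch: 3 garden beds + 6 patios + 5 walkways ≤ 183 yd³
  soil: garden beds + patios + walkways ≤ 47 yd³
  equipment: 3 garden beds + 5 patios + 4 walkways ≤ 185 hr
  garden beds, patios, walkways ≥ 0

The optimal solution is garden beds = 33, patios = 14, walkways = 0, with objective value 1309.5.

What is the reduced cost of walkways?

-3

Binding: mulch and soil. Non-binding: equipment (16 unused).
By complementary slackness, y = 0 for the non-binding constraint.
The binding rows give the dual system: 3·y_mulch + 1·y_soil = 22.5 and 6·y_mulch + 1·y_soil = 40.5.
Solving: y_mulch = 6, y_soil = 4.5.
Reduced cost of walkways: c₃ − yᵀa₃ = 31.5 − (6·5 + 4.5·1) = 31.5 − 34.5 = -3.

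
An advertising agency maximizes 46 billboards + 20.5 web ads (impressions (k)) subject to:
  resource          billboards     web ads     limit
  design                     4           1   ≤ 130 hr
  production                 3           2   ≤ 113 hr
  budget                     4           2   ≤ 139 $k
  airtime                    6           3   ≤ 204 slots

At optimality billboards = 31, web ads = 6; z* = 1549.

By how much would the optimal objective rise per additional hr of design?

Binding: design and airtime. Non-binding: production (8 unused), budget (3 unused).
By complementary slackness, y = 0 for the non-binding constraints.
The binding rows give the dual system: 4·y_design + 6·y_airtime = 46 and 1·y_design + 3·y_airtime = 20.5.
This yields shadow prices y_design = 2.5, y_airtime = 6.
Shadow price of design = 2.5.

2.5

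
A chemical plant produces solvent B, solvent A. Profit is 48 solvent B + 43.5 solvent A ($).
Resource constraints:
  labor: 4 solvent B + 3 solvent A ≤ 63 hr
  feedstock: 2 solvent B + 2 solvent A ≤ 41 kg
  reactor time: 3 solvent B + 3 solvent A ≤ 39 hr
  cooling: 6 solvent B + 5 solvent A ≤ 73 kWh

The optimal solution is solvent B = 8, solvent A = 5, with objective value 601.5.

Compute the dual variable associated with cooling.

4.5

Binding: reactor time and cooling. Non-binding: labor (16 unused), feedstock (15 unused).
Since labor, feedstock are not tight, their duals are 0.
From A_Bᵀ y = c: 3·y_reactor time + 6·y_cooling = 48; 3·y_reactor time + 5·y_cooling = 43.5.
→ y_reactor time = 7 and y_cooling = 4.5.
Shadow price of cooling = 4.5.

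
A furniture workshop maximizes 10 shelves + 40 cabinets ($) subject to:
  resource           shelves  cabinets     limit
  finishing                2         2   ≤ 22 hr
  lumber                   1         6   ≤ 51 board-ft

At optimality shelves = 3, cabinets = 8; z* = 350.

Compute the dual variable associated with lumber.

6

Both finishing and lumber are binding at x*.
The binding rows give the dual system: 2·y_finishing + 1·y_lumber = 10 and 2·y_finishing + 6·y_lumber = 40.
This yields shadow prices y_finishing = 2, y_lumber = 6.
Shadow price of lumber = 6.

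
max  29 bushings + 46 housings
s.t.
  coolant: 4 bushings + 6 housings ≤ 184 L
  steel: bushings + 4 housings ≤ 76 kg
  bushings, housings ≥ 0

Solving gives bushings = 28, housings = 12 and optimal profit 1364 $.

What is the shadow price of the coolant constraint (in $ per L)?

7

Check each constraint at x*: coolant 184/184 (tight); steel 76/76 (tight).
The binding rows give the dual system: 4·y_coolant + 1·y_steel = 29 and 6·y_coolant + 4·y_steel = 46.
This yields shadow prices y_coolant = 7, y_steel = 1.
Shadow price of coolant = 7.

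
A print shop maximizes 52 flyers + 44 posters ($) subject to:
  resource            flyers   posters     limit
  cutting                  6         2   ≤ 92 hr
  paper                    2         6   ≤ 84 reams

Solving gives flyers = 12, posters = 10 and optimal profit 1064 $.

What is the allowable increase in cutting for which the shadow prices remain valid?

160

Binding constraints: cutting, paper. The basis is B = [[6,2],[2,6]] with det 32.
Per unit increase in cutting, x* moves by d = (0.1875, -0.0625).
The basis stays optimal until posters reaches 0; allowable increase = 160 hr.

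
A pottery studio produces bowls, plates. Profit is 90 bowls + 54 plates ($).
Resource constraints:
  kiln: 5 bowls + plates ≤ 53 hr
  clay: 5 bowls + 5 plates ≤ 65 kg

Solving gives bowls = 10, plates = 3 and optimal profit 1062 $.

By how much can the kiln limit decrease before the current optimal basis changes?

Binding constraints: kiln, clay. The basis is B = [[5,1],[5,5]] with det 20.
Per unit decrease in kiln, x* moves by d = (-0.25, 0.25).
The basis stays optimal until bowls reaches 0; allowable decrease = 40 hr.

40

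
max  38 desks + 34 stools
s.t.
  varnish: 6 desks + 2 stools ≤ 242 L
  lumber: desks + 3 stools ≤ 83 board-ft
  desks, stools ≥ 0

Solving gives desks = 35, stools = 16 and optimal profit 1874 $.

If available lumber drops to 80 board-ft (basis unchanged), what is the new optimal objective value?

Check each constraint at x*: varnish 242/242 (tight); lumber 83/83 (tight).
Dual feasibility on the basic columns requires 6·y_varnish + 1·y_lumber = 38, 2·y_varnish + 3·y_lumber = 34.
→ y_varnish = 5 and y_lumber = 8.
Δz = y_lumber·Δb = 8 × (-3) = -24, so new z* = 1874 − 24 = 1850.

1850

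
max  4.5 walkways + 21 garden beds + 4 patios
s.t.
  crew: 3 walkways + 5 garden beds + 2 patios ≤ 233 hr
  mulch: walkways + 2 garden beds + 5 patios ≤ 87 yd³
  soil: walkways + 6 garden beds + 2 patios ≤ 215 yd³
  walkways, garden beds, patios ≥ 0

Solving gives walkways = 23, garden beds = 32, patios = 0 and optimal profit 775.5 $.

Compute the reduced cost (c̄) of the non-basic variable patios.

-9.5

Binding: mulch and soil. Non-binding: crew (4 unused).
Slack constraints have shadow price 0 (complementary slackness).
The binding rows give the dual system: 1·y_mulch + 1·y_soil = 4.5 and 2·y_mulch + 6·y_soil = 21.
This yields shadow prices y_mulch = 1.5, y_soil = 3.
Reduced cost of patios: c₃ − yᵀa₃ = 4 − (1.5·5 + 3·2) = 4 − 13.5 = -9.5.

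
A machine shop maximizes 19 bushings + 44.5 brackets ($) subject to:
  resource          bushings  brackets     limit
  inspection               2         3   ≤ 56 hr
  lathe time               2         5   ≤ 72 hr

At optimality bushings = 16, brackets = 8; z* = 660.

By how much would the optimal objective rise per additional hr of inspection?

At the optimum: inspection uses 56 of 56 (binding); lathe time uses 72 of 72 (binding).
The binding rows give the dual system: 2·y_inspection + 2·y_lathe time = 19 and 3·y_inspection + 5·y_lathe time = 44.5.
Solving: y_inspection = 1.5, y_lathe time = 8.
Shadow price of inspection = 1.5.

1.5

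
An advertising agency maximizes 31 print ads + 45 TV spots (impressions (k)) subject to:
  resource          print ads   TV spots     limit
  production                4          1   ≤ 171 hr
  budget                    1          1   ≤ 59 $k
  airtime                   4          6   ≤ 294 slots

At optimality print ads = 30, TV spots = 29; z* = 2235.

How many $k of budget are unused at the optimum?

budget used = 1·30 + 1·29 = 59; slack = 59 − 59 = 0.

0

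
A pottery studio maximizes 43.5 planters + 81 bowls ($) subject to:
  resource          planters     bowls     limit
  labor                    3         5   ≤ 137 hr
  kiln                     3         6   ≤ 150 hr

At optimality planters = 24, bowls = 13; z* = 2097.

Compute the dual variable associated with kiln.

Both labor and kiln are binding at x*.
The binding rows give the dual system: 3·y_labor + 3·y_kiln = 43.5 and 5·y_labor + 6·y_kiln = 81.
This yields shadow prices y_labor = 6, y_kiln = 8.5.
Shadow price of kiln = 8.5.

8.5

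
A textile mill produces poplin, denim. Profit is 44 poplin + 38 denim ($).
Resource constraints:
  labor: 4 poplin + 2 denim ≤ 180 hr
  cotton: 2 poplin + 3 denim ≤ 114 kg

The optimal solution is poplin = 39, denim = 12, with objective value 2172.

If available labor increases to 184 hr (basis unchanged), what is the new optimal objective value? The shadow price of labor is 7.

Δb = 4, so new z* = 2172 + (7)·(4) = 2172 + 28 = 2200.

2200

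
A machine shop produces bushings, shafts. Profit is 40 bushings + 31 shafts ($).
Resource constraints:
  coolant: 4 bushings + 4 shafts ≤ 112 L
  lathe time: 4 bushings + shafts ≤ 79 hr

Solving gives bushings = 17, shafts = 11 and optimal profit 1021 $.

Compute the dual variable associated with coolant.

Check each constraint at x*: coolant 112/112 (tight); lathe time 79/79 (tight).
From A_Bᵀ y = c: 4·y_coolant + 4·y_lathe time = 40; 4·y_coolant + 1·y_lathe time = 31.
This yields shadow prices y_coolant = 7, y_lathe time = 3.
Shadow price of coolant = 7.

7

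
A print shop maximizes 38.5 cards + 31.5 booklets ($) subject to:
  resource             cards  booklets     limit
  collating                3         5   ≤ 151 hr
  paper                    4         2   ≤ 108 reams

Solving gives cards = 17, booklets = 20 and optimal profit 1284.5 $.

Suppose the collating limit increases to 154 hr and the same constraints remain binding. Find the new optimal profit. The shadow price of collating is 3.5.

Δb = 3, so new z* = 1284.5 + (3.5)·(3) = 1284.5 + 10.5 = 1295.

1295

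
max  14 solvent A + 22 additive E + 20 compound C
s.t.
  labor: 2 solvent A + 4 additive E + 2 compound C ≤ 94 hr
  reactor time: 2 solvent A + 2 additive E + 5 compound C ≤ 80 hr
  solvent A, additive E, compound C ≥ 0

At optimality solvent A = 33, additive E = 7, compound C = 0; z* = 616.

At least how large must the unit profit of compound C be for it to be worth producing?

Check each constraint at x*: labor 94/94 (tight); reactor time 80/80 (tight).
Dual feasibility on the basic columns requires 2·y_labor + 2·y_reactor time = 14, 4·y_labor + 2·y_reactor time = 22.
→ y_labor = 4 and y_reactor time = 3.
compound C enters the basis when its profit ≥ yᵀa₃ = 4·2 + 3·5 = 23.

23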